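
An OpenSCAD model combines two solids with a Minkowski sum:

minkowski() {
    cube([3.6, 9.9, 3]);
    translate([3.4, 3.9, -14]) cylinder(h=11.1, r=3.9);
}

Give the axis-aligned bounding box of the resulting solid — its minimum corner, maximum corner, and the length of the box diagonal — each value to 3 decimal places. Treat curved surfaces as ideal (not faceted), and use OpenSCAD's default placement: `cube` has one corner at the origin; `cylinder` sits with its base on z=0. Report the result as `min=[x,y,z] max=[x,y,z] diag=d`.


A = translate([3.4, 3.9, -14]) cylinder(h=11.1, r=3.9) → bbox [-0.5,0,-14] .. [7.3,7.8,-2.9]
B = cube([3.6, 9.9, 3]) → bbox [0,0,0] .. [3.6,9.9,3]
lo = A.lo+B.lo = [-0.5+0, 0+0, -14+0] = [-0.500,0.000,-14.000]
hi = A.hi+B.hi = [7.3+3.6, 7.8+9.9, -2.9+3] = [10.900,17.700,0.100]
diag = √(11.4²+17.7²+14.1²) = √642.06 = 25.339

min=[-0.500,0.000,-14.000] max=[10.900,17.700,0.100] diag=25.339


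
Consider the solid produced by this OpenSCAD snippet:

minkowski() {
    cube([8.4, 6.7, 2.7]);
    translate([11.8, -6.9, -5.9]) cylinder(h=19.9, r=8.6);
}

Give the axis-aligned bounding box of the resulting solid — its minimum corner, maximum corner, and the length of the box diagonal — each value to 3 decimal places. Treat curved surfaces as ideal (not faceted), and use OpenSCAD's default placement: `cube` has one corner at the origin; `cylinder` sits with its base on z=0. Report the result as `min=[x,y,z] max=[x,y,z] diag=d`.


A = translate([11.8, -6.9, -5.9]) cylinder(h=19.9, r=8.6) → bbox [3.2,-15.5,-5.9] .. [20.4,1.7,14]
B = cube([8.4, 6.7, 2.7]) → bbox [0,0,0] .. [8.4,6.7,2.7]
lo = A.lo+B.lo = [3.2+0, -15.5+0, -5.9+0] = [3.200,-15.500,-5.900]
hi = A.hi+B.hi = [20.4+8.4, 1.7+6.7, 14+2.7] = [28.800,8.400,16.700]
diag = √(25.6²+23.9²+22.6²) = √1737.33 = 41.681

min=[3.200,-15.500,-5.900] max=[28.800,8.400,16.700] diag=41.681


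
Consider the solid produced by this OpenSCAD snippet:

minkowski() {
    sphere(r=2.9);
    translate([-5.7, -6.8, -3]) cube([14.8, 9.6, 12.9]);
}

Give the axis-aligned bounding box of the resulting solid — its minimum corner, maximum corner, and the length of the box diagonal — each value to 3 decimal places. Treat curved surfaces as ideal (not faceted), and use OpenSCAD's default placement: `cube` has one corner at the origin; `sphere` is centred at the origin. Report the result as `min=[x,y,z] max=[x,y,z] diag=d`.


min=[-8.600,-9.700,-5.900] max=[12.000,5.700,12.800] diag=31.800

A = translate([-5.7, -6.8, -3]) cube([14.8, 9.6, 12.9]) → bbox [-5.7,-6.8,-3] .. [9.1,2.8,9.9]
B = sphere(r=2.9) → bbox [-2.9,-2.9,-2.9] .. [2.9,2.9,2.9]
lo = A.lo+B.lo = [-5.7-2.9, -6.8-2.9, -3-2.9] = [-8.600,-9.700,-5.900]
hi = A.hi+B.hi = [9.1+2.9, 2.8+2.9, 9.9+2.9] = [12.000,5.700,12.800]
diag = √(20.6²+15.4²+18.7²) = √1011.21 = 31.800


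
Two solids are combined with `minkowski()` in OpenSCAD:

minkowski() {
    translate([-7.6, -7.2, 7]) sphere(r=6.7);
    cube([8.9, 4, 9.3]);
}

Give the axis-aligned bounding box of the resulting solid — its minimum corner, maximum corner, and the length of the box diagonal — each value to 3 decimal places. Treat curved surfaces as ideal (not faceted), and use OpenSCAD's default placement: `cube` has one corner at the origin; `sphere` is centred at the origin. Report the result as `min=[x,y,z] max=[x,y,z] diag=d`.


A = translate([-7.6, -7.2, 7]) sphere(r=6.7) → bbox [-14.3,-13.9,0.3] .. [-0.9,-0.5,13.7]
B = cube([8.9, 4, 9.3]) → bbox [0,0,0] .. [8.9,4,9.3]
lo = A.lo+B.lo = [-14.3+0, -13.9+0, 0.3+0] = [-14.300,-13.900,0.300]
hi = A.hi+B.hi = [-0.9+8.9, -0.5+4, 13.7+9.3] = [8.000,3.500,23.000]
diag = √(22.3²+17.4²+22.7²) = √1315.34 = 36.268

min=[-14.300,-13.900,0.300] max=[8.000,3.500,23.000] diag=36.268


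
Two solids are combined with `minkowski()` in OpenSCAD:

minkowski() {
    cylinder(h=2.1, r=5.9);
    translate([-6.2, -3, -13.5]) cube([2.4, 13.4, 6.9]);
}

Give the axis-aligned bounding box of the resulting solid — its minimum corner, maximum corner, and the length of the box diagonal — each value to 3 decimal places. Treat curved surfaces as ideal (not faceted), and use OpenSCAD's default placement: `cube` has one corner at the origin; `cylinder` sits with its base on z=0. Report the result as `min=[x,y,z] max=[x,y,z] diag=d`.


min=[-12.100,-8.900,-13.500] max=[2.100,16.300,-4.500] diag=30.293

A = translate([-6.2, -3, -13.5]) cube([2.4, 13.4, 6.9]) → bbox [-6.2,-3,-13.5] .. [-3.8,10.4,-6.6]
B = cylinder(h=2.1, r=5.9) → bbox [-5.9,-5.9,0] .. [5.9,5.9,2.1]
lo = A.lo+B.lo = [-6.2-5.9, -3-5.9, -13.5+0] = [-12.100,-8.900,-13.500]
hi = A.hi+B.hi = [-3.8+5.9, 10.4+5.9, -6.6+2.1] = [2.100,16.300,-4.500]
diag = √(14.2²+25.2²+9²) = √917.68 = 30.293


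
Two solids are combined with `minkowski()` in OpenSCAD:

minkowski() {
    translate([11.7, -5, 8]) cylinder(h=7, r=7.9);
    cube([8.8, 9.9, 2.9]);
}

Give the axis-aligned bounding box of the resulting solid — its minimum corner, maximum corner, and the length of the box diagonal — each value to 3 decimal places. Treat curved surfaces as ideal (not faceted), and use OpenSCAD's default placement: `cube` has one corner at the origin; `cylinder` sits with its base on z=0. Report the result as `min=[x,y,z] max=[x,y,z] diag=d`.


A = translate([11.7, -5, 8]) cylinder(h=7, r=7.9) → bbox [3.8,-12.9,8] .. [19.6,2.9,15]
B = cube([8.8, 9.9, 2.9]) → bbox [0,0,0] .. [8.8,9.9,2.9]
lo = A.lo+B.lo = [3.8+0, -12.9+0, 8+0] = [3.800,-12.900,8.000]
hi = A.hi+B.hi = [19.6+8.8, 2.9+9.9, 15+2.9] = [28.400,12.800,17.900]
diag = √(24.6²+25.7²+9.9²) = √1363.66 = 36.928

min=[3.800,-12.900,8.000] max=[28.400,12.800,17.900] diag=36.928


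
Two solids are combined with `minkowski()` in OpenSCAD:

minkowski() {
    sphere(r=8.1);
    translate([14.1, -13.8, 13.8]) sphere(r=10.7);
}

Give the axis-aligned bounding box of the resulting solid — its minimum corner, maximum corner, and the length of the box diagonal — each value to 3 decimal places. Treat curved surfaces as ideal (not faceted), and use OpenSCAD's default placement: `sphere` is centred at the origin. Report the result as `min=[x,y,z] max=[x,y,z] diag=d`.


min=[-4.700,-32.600,-5.000] max=[32.900,5.000,32.600] diag=65.125

A = translate([14.1, -13.8, 13.8]) sphere(r=10.7) → bbox [3.4,-24.5,3.1] .. [24.8,-3.1,24.5]
B = sphere(r=8.1) → bbox [-8.1,-8.1,-8.1] .. [8.1,8.1,8.1]
lo = A.lo+B.lo = [3.4-8.1, -24.5-8.1, 3.1-8.1] = [-4.700,-32.600,-5.000]
hi = A.hi+B.hi = [24.8+8.1, -3.1+8.1, 24.5+8.1] = [32.900,5.000,32.600]
diag = √(37.6²+37.6²+37.6²) = √4241.28 = 65.125


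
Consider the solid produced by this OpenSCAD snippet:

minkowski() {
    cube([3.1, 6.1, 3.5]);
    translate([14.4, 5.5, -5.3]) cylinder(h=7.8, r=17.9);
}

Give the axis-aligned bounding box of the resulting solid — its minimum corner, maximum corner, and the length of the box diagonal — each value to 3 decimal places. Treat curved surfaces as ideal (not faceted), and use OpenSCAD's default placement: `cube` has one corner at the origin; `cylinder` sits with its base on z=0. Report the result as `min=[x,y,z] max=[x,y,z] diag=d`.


min=[-3.500,-12.400,-5.300] max=[35.400,29.500,6.000] diag=58.280

A = translate([14.4, 5.5, -5.3]) cylinder(h=7.8, r=17.9) → bbox [-3.5,-12.4,-5.3] .. [32.3,23.4,2.5]
B = cube([3.1, 6.1, 3.5]) → bbox [0,0,0] .. [3.1,6.1,3.5]
lo = A.lo+B.lo = [-3.5+0, -12.4+0, -5.3+0] = [-3.500,-12.400,-5.300]
hi = A.hi+B.hi = [32.3+3.1, 23.4+6.1, 2.5+3.5] = [35.400,29.500,6.000]
diag = √(38.9²+41.9²+11.3²) = √3396.51 = 58.280


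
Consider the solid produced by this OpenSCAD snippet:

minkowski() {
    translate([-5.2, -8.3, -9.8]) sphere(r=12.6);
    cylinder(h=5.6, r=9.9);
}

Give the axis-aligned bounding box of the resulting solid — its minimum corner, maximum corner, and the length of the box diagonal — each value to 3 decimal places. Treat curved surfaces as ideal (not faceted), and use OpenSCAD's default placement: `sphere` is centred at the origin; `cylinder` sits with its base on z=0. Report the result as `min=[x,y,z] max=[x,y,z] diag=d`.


A = translate([-5.2, -8.3, -9.8]) sphere(r=12.6) → bbox [-17.8,-20.9,-22.4] .. [7.4,4.3,2.8]
B = cylinder(h=5.6, r=9.9) → bbox [-9.9,-9.9,0] .. [9.9,9.9,5.6]
lo = A.lo+B.lo = [-17.8-9.9, -20.9-9.9, -22.4+0] = [-27.700,-30.800,-22.400]
hi = A.hi+B.hi = [7.4+9.9, 4.3+9.9, 2.8+5.6] = [17.300,14.200,8.400]
diag = √(45²+45²+30.8²) = √4998.64 = 70.701

min=[-27.700,-30.800,-22.400] max=[17.300,14.200,8.400] diag=70.701


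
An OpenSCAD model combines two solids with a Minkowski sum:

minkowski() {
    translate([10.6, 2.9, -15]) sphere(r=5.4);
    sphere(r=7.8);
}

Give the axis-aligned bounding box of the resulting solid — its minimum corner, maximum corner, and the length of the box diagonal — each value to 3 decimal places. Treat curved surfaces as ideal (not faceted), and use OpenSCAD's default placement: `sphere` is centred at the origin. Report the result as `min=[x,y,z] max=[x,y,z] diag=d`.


A = translate([10.6, 2.9, -15]) sphere(r=5.4) → bbox [5.2,-2.5,-20.4] .. [16,8.3,-9.6]
B = sphere(r=7.8) → bbox [-7.8,-7.8,-7.8] .. [7.8,7.8,7.8]
lo = A.lo+B.lo = [5.2-7.8, -2.5-7.8, -20.4-7.8] = [-2.600,-10.300,-28.200]
hi = A.hi+B.hi = [16+7.8, 8.3+7.8, -9.6+7.8] = [23.800,16.100,-1.800]
diag = √(26.4²+26.4²+26.4²) = √2090.88 = 45.726

min=[-2.600,-10.300,-28.200] max=[23.800,16.100,-1.800] diag=45.726


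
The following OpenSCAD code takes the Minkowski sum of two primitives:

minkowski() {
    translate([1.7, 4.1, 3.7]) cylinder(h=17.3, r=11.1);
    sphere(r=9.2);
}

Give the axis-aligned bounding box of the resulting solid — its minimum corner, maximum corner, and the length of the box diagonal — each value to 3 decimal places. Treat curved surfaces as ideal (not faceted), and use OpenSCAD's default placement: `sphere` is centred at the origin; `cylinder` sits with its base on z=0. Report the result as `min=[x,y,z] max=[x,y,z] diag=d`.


min=[-18.600,-16.200,-5.500] max=[22.000,24.400,30.200] diag=67.611

A = translate([1.7, 4.1, 3.7]) cylinder(h=17.3, r=11.1) → bbox [-9.4,-7,3.7] .. [12.8,15.2,21]
B = sphere(r=9.2) → bbox [-9.2,-9.2,-9.2] .. [9.2,9.2,9.2]
lo = A.lo+B.lo = [-9.4-9.2, -7-9.2, 3.7-9.2] = [-18.600,-16.200,-5.500]
hi = A.hi+B.hi = [12.8+9.2, 15.2+9.2, 21+9.2] = [22.000,24.400,30.200]
diag = √(40.6²+40.6²+35.7²) = √4571.21 = 67.611


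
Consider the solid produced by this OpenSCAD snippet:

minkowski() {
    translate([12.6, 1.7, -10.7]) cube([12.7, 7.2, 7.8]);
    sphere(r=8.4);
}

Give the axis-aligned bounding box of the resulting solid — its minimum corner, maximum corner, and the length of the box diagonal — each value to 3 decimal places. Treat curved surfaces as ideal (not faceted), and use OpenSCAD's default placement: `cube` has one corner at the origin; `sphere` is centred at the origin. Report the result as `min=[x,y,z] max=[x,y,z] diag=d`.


min=[4.200,-6.700,-19.100] max=[33.700,17.300,5.500] diag=45.292

A = translate([12.6, 1.7, -10.7]) cube([12.7, 7.2, 7.8]) → bbox [12.6,1.7,-10.7] .. [25.3,8.9,-2.9]
B = sphere(r=8.4) → bbox [-8.4,-8.4,-8.4] .. [8.4,8.4,8.4]
lo = A.lo+B.lo = [12.6-8.4, 1.7-8.4, -10.7-8.4] = [4.200,-6.700,-19.100]
hi = A.hi+B.hi = [25.3+8.4, 8.9+8.4, -2.9+8.4] = [33.700,17.300,5.500]
diag = √(29.5²+24²+24.6²) = √2051.41 = 45.292


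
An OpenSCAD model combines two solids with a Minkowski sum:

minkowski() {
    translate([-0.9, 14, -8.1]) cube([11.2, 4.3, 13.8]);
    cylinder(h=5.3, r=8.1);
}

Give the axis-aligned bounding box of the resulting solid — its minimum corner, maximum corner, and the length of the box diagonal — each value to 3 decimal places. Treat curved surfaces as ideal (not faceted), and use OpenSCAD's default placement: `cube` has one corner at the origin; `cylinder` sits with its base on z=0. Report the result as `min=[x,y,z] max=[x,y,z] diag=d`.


A = translate([-0.9, 14, -8.1]) cube([11.2, 4.3, 13.8]) → bbox [-0.9,14,-8.1] .. [10.3,18.3,5.7]
B = cylinder(h=5.3, r=8.1) → bbox [-8.1,-8.1,0] .. [8.1,8.1,5.3]
lo = A.lo+B.lo = [-0.9-8.1, 14-8.1, -8.1+0] = [-9.000,5.900,-8.100]
hi = A.hi+B.hi = [10.3+8.1, 18.3+8.1, 5.7+5.3] = [18.400,26.400,11.000]
diag = √(27.4²+20.5²+19.1²) = √1535.82 = 39.190

min=[-9.000,5.900,-8.100] max=[18.400,26.400,11.000] diag=39.190


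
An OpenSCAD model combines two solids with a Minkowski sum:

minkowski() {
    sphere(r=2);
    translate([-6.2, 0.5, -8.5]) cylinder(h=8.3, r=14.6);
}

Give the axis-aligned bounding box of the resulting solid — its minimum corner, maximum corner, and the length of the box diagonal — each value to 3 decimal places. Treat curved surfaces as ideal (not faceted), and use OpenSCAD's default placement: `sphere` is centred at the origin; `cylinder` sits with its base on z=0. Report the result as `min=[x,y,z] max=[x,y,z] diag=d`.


min=[-22.800,-16.100,-10.500] max=[10.400,17.100,1.800] diag=48.536

A = translate([-6.2, 0.5, -8.5]) cylinder(h=8.3, r=14.6) → bbox [-20.8,-14.1,-8.5] .. [8.4,15.1,-0.2]
B = sphere(r=2) → bbox [-2,-2,-2] .. [2,2,2]
lo = A.lo+B.lo = [-20.8-2, -14.1-2, -8.5-2] = [-22.800,-16.100,-10.500]
hi = A.hi+B.hi = [8.4+2, 15.1+2, -0.2+2] = [10.400,17.100,1.800]
diag = √(33.2²+33.2²+12.3²) = √2355.77 = 48.536


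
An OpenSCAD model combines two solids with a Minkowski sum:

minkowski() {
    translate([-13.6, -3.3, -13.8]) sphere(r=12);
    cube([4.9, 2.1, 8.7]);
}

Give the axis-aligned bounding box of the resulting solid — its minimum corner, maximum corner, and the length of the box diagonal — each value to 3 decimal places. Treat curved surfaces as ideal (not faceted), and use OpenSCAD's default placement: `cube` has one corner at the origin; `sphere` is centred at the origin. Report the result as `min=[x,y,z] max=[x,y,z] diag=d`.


A = translate([-13.6, -3.3, -13.8]) sphere(r=12) → bbox [-25.6,-15.3,-25.8] .. [-1.6,8.7,-1.8]
B = cube([4.9, 2.1, 8.7]) → bbox [0,0,0] .. [4.9,2.1,8.7]
lo = A.lo+B.lo = [-25.6+0, -15.3+0, -25.8+0] = [-25.600,-15.300,-25.800]
hi = A.hi+B.hi = [-1.6+4.9, 8.7+2.1, -1.8+8.7] = [3.300,10.800,6.900]
diag = √(28.9²+26.1²+32.7²) = √2585.71 = 50.850

min=[-25.600,-15.300,-25.800] max=[3.300,10.800,6.900] diag=50.850


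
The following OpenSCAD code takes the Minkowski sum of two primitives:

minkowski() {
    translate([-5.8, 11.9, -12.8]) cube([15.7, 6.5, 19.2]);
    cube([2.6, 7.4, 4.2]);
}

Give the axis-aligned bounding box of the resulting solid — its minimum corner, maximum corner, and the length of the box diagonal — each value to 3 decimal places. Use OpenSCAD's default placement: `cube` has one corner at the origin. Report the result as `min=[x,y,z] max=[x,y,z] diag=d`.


A = translate([-5.8, 11.9, -12.8]) cube([15.7, 6.5, 19.2]) → bbox [-5.8,11.9,-12.8] .. [9.9,18.4,6.4]
B = cube([2.6, 7.4, 4.2]) → bbox [0,0,0] .. [2.6,7.4,4.2]
lo = A.lo+B.lo = [-5.8+0, 11.9+0, -12.8+0] = [-5.800,11.900,-12.800]
hi = A.hi+B.hi = [9.9+2.6, 18.4+7.4, 6.4+4.2] = [12.500,25.800,10.600]
diag = √(18.3²+13.9²+23.4²) = √1075.66 = 32.797

min=[-5.800,11.900,-12.800] max=[12.500,25.800,10.600] diag=32.797


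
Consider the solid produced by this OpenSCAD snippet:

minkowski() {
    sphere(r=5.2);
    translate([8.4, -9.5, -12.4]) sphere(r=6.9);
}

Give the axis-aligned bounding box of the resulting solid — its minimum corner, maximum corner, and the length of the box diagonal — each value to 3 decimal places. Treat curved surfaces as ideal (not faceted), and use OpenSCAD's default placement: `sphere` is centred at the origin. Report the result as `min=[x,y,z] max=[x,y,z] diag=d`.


min=[-3.700,-21.600,-24.500] max=[20.500,2.600,-0.300] diag=41.916

A = translate([8.4, -9.5, -12.4]) sphere(r=6.9) → bbox [1.5,-16.4,-19.3] .. [15.3,-2.6,-5.5]
B = sphere(r=5.2) → bbox [-5.2,-5.2,-5.2] .. [5.2,5.2,5.2]
lo = A.lo+B.lo = [1.5-5.2, -16.4-5.2, -19.3-5.2] = [-3.700,-21.600,-24.500]
hi = A.hi+B.hi = [15.3+5.2, -2.6+5.2, -5.5+5.2] = [20.500,2.600,-0.300]
diag = √(24.2²+24.2²+24.2²) = √1756.92 = 41.916


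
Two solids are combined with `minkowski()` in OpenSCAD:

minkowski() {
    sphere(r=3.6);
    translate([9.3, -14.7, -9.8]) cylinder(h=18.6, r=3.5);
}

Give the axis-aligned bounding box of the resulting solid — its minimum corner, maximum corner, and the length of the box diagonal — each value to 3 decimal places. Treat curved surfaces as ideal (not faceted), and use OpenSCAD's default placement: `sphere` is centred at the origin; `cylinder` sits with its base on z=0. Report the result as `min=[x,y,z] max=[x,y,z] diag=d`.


min=[2.200,-21.800,-13.400] max=[16.400,-7.600,12.400] diag=32.694

A = translate([9.3, -14.7, -9.8]) cylinder(h=18.6, r=3.5) → bbox [5.8,-18.2,-9.8] .. [12.8,-11.2,8.8]
B = sphere(r=3.6) → bbox [-3.6,-3.6,-3.6] .. [3.6,3.6,3.6]
lo = A.lo+B.lo = [5.8-3.6, -18.2-3.6, -9.8-3.6] = [2.200,-21.800,-13.400]
hi = A.hi+B.hi = [12.8+3.6, -11.2+3.6, 8.8+3.6] = [16.400,-7.600,12.400]
diag = √(14.2²+14.2²+25.8²) = √1068.92 = 32.694


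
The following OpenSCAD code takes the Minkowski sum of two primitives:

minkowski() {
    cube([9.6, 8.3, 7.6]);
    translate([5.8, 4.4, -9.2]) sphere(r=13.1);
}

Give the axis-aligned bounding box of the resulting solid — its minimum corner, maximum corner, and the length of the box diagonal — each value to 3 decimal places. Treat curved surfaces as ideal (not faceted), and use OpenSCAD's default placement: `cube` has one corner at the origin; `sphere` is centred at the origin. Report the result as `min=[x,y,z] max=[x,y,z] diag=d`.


A = translate([5.8, 4.4, -9.2]) sphere(r=13.1) → bbox [-7.3,-8.7,-22.3] .. [18.9,17.5,3.9]
B = cube([9.6, 8.3, 7.6]) → bbox [0,0,0] .. [9.6,8.3,7.6]
lo = A.lo+B.lo = [-7.3+0, -8.7+0, -22.3+0] = [-7.300,-8.700,-22.300]
hi = A.hi+B.hi = [18.9+9.6, 17.5+8.3, 3.9+7.6] = [28.500,25.800,11.500]
diag = √(35.8²+34.5²+33.8²) = √3614.33 = 60.119

min=[-7.300,-8.700,-22.300] max=[28.500,25.800,11.500] diag=60.119


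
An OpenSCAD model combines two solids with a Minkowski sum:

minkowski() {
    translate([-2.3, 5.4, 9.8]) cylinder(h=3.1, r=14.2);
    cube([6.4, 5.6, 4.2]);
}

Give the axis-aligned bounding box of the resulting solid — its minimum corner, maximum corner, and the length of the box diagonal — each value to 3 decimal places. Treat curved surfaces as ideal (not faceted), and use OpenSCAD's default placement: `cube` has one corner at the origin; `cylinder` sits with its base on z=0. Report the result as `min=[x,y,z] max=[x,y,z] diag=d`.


A = translate([-2.3, 5.4, 9.8]) cylinder(h=3.1, r=14.2) → bbox [-16.5,-8.8,9.8] .. [11.9,19.6,12.9]
B = cube([6.4, 5.6, 4.2]) → bbox [0,0,0] .. [6.4,5.6,4.2]
lo = A.lo+B.lo = [-16.5+0, -8.8+0, 9.8+0] = [-16.500,-8.800,9.800]
hi = A.hi+B.hi = [11.9+6.4, 19.6+5.6, 12.9+4.2] = [18.300,25.200,17.100]
diag = √(34.8²+34²+7.3²) = √2420.33 = 49.197

min=[-16.500,-8.800,9.800] max=[18.300,25.200,17.100] diag=49.197


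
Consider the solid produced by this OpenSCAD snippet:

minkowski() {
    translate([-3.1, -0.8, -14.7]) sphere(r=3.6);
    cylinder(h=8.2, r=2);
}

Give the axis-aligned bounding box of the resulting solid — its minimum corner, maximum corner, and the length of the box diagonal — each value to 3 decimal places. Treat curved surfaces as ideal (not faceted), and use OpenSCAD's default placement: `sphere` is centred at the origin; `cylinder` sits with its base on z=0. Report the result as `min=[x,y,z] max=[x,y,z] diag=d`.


min=[-8.700,-6.400,-18.300] max=[2.500,4.800,-2.900] diag=22.092

A = translate([-3.1, -0.8, -14.7]) sphere(r=3.6) → bbox [-6.7,-4.4,-18.3] .. [0.5,2.8,-11.1]
B = cylinder(h=8.2, r=2) → bbox [-2,-2,0] .. [2,2,8.2]
lo = A.lo+B.lo = [-6.7-2, -4.4-2, -18.3+0] = [-8.700,-6.400,-18.300]
hi = A.hi+B.hi = [0.5+2, 2.8+2, -11.1+8.2] = [2.500,4.800,-2.900]
diag = √(11.2²+11.2²+15.4²) = √488.04 = 22.092


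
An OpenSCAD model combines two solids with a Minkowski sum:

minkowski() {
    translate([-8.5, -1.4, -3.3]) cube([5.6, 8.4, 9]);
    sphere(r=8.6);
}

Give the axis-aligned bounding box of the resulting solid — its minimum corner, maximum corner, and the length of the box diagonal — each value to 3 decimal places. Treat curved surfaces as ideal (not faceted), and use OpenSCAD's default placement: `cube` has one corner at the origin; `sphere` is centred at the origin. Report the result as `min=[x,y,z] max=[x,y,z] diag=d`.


A = translate([-8.5, -1.4, -3.3]) cube([5.6, 8.4, 9]) → bbox [-8.5,-1.4,-3.3] .. [-2.9,7,5.7]
B = sphere(r=8.6) → bbox [-8.6,-8.6,-8.6] .. [8.6,8.6,8.6]
lo = A.lo+B.lo = [-8.5-8.6, -1.4-8.6, -3.3-8.6] = [-17.100,-10.000,-11.900]
hi = A.hi+B.hi = [-2.9+8.6, 7+8.6, 5.7+8.6] = [5.700,15.600,14.300]
diag = √(22.8²+25.6²+26.2²) = √1861.64 = 43.147

min=[-17.100,-10.000,-11.900] max=[5.700,15.600,14.300] diag=43.147


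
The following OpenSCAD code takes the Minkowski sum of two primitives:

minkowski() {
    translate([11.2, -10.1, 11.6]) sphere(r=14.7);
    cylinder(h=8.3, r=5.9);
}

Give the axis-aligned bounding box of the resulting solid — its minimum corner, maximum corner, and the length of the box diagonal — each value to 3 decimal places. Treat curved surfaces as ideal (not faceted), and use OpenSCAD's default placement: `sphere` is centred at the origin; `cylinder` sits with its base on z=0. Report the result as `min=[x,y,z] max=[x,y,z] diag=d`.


min=[-9.400,-30.700,-3.100] max=[31.800,10.500,34.600] diag=69.399

A = translate([11.2, -10.1, 11.6]) sphere(r=14.7) → bbox [-3.5,-24.8,-3.1] .. [25.9,4.6,26.3]
B = cylinder(h=8.3, r=5.9) → bbox [-5.9,-5.9,0] .. [5.9,5.9,8.3]
lo = A.lo+B.lo = [-3.5-5.9, -24.8-5.9, -3.1+0] = [-9.400,-30.700,-3.100]
hi = A.hi+B.hi = [25.9+5.9, 4.6+5.9, 26.3+8.3] = [31.800,10.500,34.600]
diag = √(41.2²+41.2²+37.7²) = √4816.17 = 69.399


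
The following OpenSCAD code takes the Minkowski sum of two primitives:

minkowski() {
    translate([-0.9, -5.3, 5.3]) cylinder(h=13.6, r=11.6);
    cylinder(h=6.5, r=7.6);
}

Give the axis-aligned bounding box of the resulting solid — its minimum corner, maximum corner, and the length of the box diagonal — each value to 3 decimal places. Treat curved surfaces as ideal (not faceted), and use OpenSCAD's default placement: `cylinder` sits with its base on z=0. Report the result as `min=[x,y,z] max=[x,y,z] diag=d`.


A = translate([-0.9, -5.3, 5.3]) cylinder(h=13.6, r=11.6) → bbox [-12.5,-16.9,5.3] .. [10.7,6.3,18.9]
B = cylinder(h=6.5, r=7.6) → bbox [-7.6,-7.6,0] .. [7.6,7.6,6.5]
lo = A.lo+B.lo = [-12.5-7.6, -16.9-7.6, 5.3+0] = [-20.100,-24.500,5.300]
hi = A.hi+B.hi = [10.7+7.6, 6.3+7.6, 18.9+6.5] = [18.300,13.900,25.400]
diag = √(38.4²+38.4²+20.1²) = √3353.13 = 57.906

min=[-20.100,-24.500,5.300] max=[18.300,13.900,25.400] diag=57.906


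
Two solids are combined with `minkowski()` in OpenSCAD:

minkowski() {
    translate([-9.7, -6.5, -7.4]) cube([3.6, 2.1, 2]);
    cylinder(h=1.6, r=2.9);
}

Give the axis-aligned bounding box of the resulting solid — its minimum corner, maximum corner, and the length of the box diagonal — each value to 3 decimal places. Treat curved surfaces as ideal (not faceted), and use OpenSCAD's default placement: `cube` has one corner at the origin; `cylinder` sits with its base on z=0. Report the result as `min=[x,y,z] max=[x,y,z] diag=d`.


A = translate([-9.7, -6.5, -7.4]) cube([3.6, 2.1, 2]) → bbox [-9.7,-6.5,-7.4] .. [-6.1,-4.4,-5.4]
B = cylinder(h=1.6, r=2.9) → bbox [-2.9,-2.9,0] .. [2.9,2.9,1.6]
lo = A.lo+B.lo = [-9.7-2.9, -6.5-2.9, -7.4+0] = [-12.600,-9.400,-7.400]
hi = A.hi+B.hi = [-6.1+2.9, -4.4+2.9, -5.4+1.6] = [-3.200,-1.500,-3.800]
diag = √(9.4²+7.9²+3.6²) = √163.73 = 12.796

min=[-12.600,-9.400,-7.400] max=[-3.200,-1.500,-3.800] diag=12.796


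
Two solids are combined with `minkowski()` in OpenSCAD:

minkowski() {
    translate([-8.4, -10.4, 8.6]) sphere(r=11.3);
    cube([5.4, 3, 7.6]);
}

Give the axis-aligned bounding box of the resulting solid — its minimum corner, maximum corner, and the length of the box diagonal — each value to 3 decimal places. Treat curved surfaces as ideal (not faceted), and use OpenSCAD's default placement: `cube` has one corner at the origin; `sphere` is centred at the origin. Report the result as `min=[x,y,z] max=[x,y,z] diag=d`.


min=[-19.700,-21.700,-2.700] max=[8.300,3.900,27.500] diag=48.491

A = translate([-8.4, -10.4, 8.6]) sphere(r=11.3) → bbox [-19.7,-21.7,-2.7] .. [2.9,0.9,19.9]
B = cube([5.4, 3, 7.6]) → bbox [0,0,0] .. [5.4,3,7.6]
lo = A.lo+B.lo = [-19.7+0, -21.7+0, -2.7+0] = [-19.700,-21.700,-2.700]
hi = A.hi+B.hi = [2.9+5.4, 0.9+3, 19.9+7.6] = [8.300,3.900,27.500]
diag = √(28²+25.6²+30.2²) = √2351.4 = 48.491


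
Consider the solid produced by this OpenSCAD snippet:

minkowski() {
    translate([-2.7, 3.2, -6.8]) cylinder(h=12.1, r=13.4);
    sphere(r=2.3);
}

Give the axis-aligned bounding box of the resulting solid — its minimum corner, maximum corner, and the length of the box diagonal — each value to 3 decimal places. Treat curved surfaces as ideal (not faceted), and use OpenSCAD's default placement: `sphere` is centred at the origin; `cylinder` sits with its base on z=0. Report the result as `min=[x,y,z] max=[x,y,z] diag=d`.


min=[-18.400,-12.500,-9.100] max=[13.000,18.900,7.600] diag=47.443

A = translate([-2.7, 3.2, -6.8]) cylinder(h=12.1, r=13.4) → bbox [-16.1,-10.2,-6.8] .. [10.7,16.6,5.3]
B = sphere(r=2.3) → bbox [-2.3,-2.3,-2.3] .. [2.3,2.3,2.3]
lo = A.lo+B.lo = [-16.1-2.3, -10.2-2.3, -6.8-2.3] = [-18.400,-12.500,-9.100]
hi = A.hi+B.hi = [10.7+2.3, 16.6+2.3, 5.3+2.3] = [13.000,18.900,7.600]
diag = √(31.4²+31.4²+16.7²) = √2250.81 = 47.443


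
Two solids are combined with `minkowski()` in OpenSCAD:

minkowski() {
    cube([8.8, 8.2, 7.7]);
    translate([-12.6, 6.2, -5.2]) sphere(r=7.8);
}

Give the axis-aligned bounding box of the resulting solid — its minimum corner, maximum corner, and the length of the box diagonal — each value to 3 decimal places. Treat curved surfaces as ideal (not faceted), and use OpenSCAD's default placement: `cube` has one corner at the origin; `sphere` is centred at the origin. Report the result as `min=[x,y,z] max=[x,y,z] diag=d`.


min=[-20.400,-1.600,-13.000] max=[4.000,22.200,10.300] diag=41.288

A = translate([-12.6, 6.2, -5.2]) sphere(r=7.8) → bbox [-20.4,-1.6,-13] .. [-4.8,14,2.6]
B = cube([8.8, 8.2, 7.7]) → bbox [0,0,0] .. [8.8,8.2,7.7]
lo = A.lo+B.lo = [-20.4+0, -1.6+0, -13+0] = [-20.400,-1.600,-13.000]
hi = A.hi+B.hi = [-4.8+8.8, 14+8.2, 2.6+7.7] = [4.000,22.200,10.300]
diag = √(24.4²+23.8²+23.3²) = √1704.69 = 41.288


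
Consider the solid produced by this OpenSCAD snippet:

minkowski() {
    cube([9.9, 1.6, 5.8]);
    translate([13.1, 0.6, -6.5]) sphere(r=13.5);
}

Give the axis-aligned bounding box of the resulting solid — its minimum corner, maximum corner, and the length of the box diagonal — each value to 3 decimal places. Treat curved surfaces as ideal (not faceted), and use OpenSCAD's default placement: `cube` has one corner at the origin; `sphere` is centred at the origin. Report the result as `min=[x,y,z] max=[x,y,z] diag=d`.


A = translate([13.1, 0.6, -6.5]) sphere(r=13.5) → bbox [-0.4,-12.9,-20] .. [26.6,14.1,7]
B = cube([9.9, 1.6, 5.8]) → bbox [0,0,0] .. [9.9,1.6,5.8]
lo = A.lo+B.lo = [-0.4+0, -12.9+0, -20+0] = [-0.400,-12.900,-20.000]
hi = A.hi+B.hi = [26.6+9.9, 14.1+1.6, 7+5.8] = [36.500,15.700,12.800]
diag = √(36.9²+28.6²+32.8²) = √3255.41 = 57.056

min=[-0.400,-12.900,-20.000] max=[36.500,15.700,12.800] diag=57.056


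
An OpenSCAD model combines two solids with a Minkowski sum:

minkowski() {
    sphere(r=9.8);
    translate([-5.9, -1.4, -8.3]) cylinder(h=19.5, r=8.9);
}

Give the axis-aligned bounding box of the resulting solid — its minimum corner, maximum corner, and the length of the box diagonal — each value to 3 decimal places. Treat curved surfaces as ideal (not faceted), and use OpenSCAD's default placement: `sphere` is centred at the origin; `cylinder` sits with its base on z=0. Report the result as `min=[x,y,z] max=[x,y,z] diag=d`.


min=[-24.600,-20.100,-18.100] max=[12.800,17.300,21.000] diag=65.775

A = translate([-5.9, -1.4, -8.3]) cylinder(h=19.5, r=8.9) → bbox [-14.8,-10.3,-8.3] .. [3,7.5,11.2]
B = sphere(r=9.8) → bbox [-9.8,-9.8,-9.8] .. [9.8,9.8,9.8]
lo = A.lo+B.lo = [-14.8-9.8, -10.3-9.8, -8.3-9.8] = [-24.600,-20.100,-18.100]
hi = A.hi+B.hi = [3+9.8, 7.5+9.8, 11.2+9.8] = [12.800,17.300,21.000]
diag = √(37.4²+37.4²+39.1²) = √4326.33 = 65.775


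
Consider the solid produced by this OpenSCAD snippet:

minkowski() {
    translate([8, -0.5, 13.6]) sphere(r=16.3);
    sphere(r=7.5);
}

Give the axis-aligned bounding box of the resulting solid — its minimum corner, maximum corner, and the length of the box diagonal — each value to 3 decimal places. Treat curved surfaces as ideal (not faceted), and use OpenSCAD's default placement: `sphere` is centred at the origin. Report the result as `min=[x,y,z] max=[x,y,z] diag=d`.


min=[-15.800,-24.300,-10.200] max=[31.800,23.300,37.400] diag=82.446

A = translate([8, -0.5, 13.6]) sphere(r=16.3) → bbox [-8.3,-16.8,-2.7] .. [24.3,15.8,29.9]
B = sphere(r=7.5) → bbox [-7.5,-7.5,-7.5] .. [7.5,7.5,7.5]
lo = A.lo+B.lo = [-8.3-7.5, -16.8-7.5, -2.7-7.5] = [-15.800,-24.300,-10.200]
hi = A.hi+B.hi = [24.3+7.5, 15.8+7.5, 29.9+7.5] = [31.800,23.300,37.400]
diag = √(47.6²+47.6²+47.6²) = √6797.28 = 82.446


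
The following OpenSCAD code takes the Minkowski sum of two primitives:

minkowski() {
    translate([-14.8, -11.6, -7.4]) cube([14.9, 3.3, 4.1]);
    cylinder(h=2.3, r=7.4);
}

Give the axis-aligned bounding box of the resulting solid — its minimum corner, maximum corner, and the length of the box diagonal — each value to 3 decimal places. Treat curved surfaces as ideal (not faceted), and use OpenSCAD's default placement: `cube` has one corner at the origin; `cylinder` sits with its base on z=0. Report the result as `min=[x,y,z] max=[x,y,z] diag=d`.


min=[-22.200,-19.000,-7.400] max=[7.500,-0.900,-1.000] diag=35.365

A = translate([-14.8, -11.6, -7.4]) cube([14.9, 3.3, 4.1]) → bbox [-14.8,-11.6,-7.4] .. [0.1,-8.3,-3.3]
B = cylinder(h=2.3, r=7.4) → bbox [-7.4,-7.4,0] .. [7.4,7.4,2.3]
lo = A.lo+B.lo = [-14.8-7.4, -11.6-7.4, -7.4+0] = [-22.200,-19.000,-7.400]
hi = A.hi+B.hi = [0.1+7.4, -8.3+7.4, -3.3+2.3] = [7.500,-0.900,-1.000]
diag = √(29.7²+18.1²+6.4²) = √1250.66 = 35.365


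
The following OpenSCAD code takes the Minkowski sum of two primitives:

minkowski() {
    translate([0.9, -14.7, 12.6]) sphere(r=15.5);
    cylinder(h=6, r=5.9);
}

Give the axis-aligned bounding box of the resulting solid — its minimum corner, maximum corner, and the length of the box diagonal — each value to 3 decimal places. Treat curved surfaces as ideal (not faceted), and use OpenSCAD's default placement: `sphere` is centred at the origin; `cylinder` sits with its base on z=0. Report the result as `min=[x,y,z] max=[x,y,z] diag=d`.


min=[-20.500,-36.100,-2.900] max=[22.300,6.700,34.100] diag=70.941

A = translate([0.9, -14.7, 12.6]) sphere(r=15.5) → bbox [-14.6,-30.2,-2.9] .. [16.4,0.8,28.1]
B = cylinder(h=6, r=5.9) → bbox [-5.9,-5.9,0] .. [5.9,5.9,6]
lo = A.lo+B.lo = [-14.6-5.9, -30.2-5.9, -2.9+0] = [-20.500,-36.100,-2.900]
hi = A.hi+B.hi = [16.4+5.9, 0.8+5.9, 28.1+6] = [22.300,6.700,34.100]
diag = √(42.8²+42.8²+37²) = √5032.68 = 70.941


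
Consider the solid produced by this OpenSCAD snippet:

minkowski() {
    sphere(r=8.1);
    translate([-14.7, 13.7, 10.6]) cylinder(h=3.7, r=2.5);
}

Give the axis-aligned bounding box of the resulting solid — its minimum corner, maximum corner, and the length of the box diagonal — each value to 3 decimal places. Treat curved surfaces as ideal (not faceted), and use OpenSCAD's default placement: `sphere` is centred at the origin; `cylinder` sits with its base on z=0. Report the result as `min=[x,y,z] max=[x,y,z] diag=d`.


min=[-25.300,3.100,2.500] max=[-4.100,24.300,22.400] diag=35.985

A = translate([-14.7, 13.7, 10.6]) cylinder(h=3.7, r=2.5) → bbox [-17.2,11.2,10.6] .. [-12.2,16.2,14.3]
B = sphere(r=8.1) → bbox [-8.1,-8.1,-8.1] .. [8.1,8.1,8.1]
lo = A.lo+B.lo = [-17.2-8.1, 11.2-8.1, 10.6-8.1] = [-25.300,3.100,2.500]
hi = A.hi+B.hi = [-12.2+8.1, 16.2+8.1, 14.3+8.1] = [-4.100,24.300,22.400]
diag = √(21.2²+21.2²+19.9²) = √1294.89 = 35.985


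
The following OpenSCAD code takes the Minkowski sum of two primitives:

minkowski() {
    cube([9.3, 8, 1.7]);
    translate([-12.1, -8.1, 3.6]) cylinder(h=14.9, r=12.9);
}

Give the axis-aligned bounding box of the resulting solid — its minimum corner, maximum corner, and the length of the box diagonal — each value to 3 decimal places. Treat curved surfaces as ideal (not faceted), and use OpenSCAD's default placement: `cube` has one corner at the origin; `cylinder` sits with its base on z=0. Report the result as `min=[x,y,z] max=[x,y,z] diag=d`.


min=[-25.000,-21.000,3.600] max=[10.100,12.800,20.200] diag=51.478

A = translate([-12.1, -8.1, 3.6]) cylinder(h=14.9, r=12.9) → bbox [-25,-21,3.6] .. [0.8,4.8,18.5]
B = cube([9.3, 8, 1.7]) → bbox [0,0,0] .. [9.3,8,1.7]
lo = A.lo+B.lo = [-25+0, -21+0, 3.6+0] = [-25.000,-21.000,3.600]
hi = A.hi+B.hi = [0.8+9.3, 4.8+8, 18.5+1.7] = [10.100,12.800,20.200]
diag = √(35.1²+33.8²+16.6²) = √2650.01 = 51.478


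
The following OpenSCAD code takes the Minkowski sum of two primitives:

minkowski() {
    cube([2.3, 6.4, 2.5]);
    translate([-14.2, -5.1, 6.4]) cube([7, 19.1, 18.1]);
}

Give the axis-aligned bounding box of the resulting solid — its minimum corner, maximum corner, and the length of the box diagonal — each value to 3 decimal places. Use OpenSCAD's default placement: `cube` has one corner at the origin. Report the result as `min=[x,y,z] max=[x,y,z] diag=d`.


A = translate([-14.2, -5.1, 6.4]) cube([7, 19.1, 18.1]) → bbox [-14.2,-5.1,6.4] .. [-7.2,14,24.5]
B = cube([2.3, 6.4, 2.5]) → bbox [0,0,0] .. [2.3,6.4,2.5]
lo = A.lo+B.lo = [-14.2+0, -5.1+0, 6.4+0] = [-14.200,-5.100,6.400]
hi = A.hi+B.hi = [-7.2+2.3, 14+6.4, 24.5+2.5] = [-4.900,20.400,27.000]
diag = √(9.3²+25.5²+20.6²) = √1161.1 = 34.075

min=[-14.200,-5.100,6.400] max=[-4.900,20.400,27.000] diag=34.075


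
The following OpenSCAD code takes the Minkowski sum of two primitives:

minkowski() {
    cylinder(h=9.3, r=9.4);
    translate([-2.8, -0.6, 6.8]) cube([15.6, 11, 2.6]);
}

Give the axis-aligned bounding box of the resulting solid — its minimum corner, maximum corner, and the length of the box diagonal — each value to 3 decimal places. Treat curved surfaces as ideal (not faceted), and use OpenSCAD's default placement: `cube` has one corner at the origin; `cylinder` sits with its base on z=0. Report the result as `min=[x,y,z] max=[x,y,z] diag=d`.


A = translate([-2.8, -0.6, 6.8]) cube([15.6, 11, 2.6]) → bbox [-2.8,-0.6,6.8] .. [12.8,10.4,9.4]
B = cylinder(h=9.3, r=9.4) → bbox [-9.4,-9.4,0] .. [9.4,9.4,9.3]
lo = A.lo+B.lo = [-2.8-9.4, -0.6-9.4, 6.8+0] = [-12.200,-10.000,6.800]
hi = A.hi+B.hi = [12.8+9.4, 10.4+9.4, 9.4+9.3] = [22.200,19.800,18.700]
diag = √(34.4²+29.8²+11.9²) = √2213.01 = 47.043

min=[-12.200,-10.000,6.800] max=[22.200,19.800,18.700] diag=47.043


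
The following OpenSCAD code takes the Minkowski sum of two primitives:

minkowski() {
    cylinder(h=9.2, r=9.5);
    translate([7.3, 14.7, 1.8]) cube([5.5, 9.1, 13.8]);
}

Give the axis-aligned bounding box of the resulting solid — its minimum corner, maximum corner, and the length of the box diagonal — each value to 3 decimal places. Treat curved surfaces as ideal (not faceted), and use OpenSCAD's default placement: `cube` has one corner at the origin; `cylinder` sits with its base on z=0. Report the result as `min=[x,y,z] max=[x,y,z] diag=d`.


min=[-2.200,5.200,1.800] max=[22.300,33.300,24.800] diag=43.805

A = translate([7.3, 14.7, 1.8]) cube([5.5, 9.1, 13.8]) → bbox [7.3,14.7,1.8] .. [12.8,23.8,15.6]
B = cylinder(h=9.2, r=9.5) → bbox [-9.5,-9.5,0] .. [9.5,9.5,9.2]
lo = A.lo+B.lo = [7.3-9.5, 14.7-9.5, 1.8+0] = [-2.200,5.200,1.800]
hi = A.hi+B.hi = [12.8+9.5, 23.8+9.5, 15.6+9.2] = [22.300,33.300,24.800]
diag = √(24.5²+28.1²+23²) = √1918.86 = 43.805


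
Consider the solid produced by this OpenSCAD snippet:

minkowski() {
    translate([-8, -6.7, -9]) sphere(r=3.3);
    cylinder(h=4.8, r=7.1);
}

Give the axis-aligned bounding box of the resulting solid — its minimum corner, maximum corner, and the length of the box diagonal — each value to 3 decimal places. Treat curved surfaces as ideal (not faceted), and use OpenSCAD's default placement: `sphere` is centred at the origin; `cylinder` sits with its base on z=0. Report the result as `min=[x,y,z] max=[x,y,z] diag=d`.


min=[-18.400,-17.100,-12.300] max=[2.400,3.700,-0.900] diag=31.547

A = translate([-8, -6.7, -9]) sphere(r=3.3) → bbox [-11.3,-10,-12.3] .. [-4.7,-3.4,-5.7]
B = cylinder(h=4.8, r=7.1) → bbox [-7.1,-7.1,0] .. [7.1,7.1,4.8]
lo = A.lo+B.lo = [-11.3-7.1, -10-7.1, -12.3+0] = [-18.400,-17.100,-12.300]
hi = A.hi+B.hi = [-4.7+7.1, -3.4+7.1, -5.7+4.8] = [2.400,3.700,-0.900]
diag = √(20.8²+20.8²+11.4²) = √995.24 = 31.547


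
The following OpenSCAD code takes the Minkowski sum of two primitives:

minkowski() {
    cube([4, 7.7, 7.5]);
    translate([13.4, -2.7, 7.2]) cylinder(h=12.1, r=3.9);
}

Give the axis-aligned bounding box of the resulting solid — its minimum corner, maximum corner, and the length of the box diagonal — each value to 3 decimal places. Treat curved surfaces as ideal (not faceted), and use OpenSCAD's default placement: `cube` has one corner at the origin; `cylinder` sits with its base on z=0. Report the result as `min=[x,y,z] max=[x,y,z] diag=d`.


A = translate([13.4, -2.7, 7.2]) cylinder(h=12.1, r=3.9) → bbox [9.5,-6.6,7.2] .. [17.3,1.2,19.3]
B = cube([4, 7.7, 7.5]) → bbox [0,0,0] .. [4,7.7,7.5]
lo = A.lo+B.lo = [9.5+0, -6.6+0, 7.2+0] = [9.500,-6.600,7.200]
hi = A.hi+B.hi = [17.3+4, 1.2+7.7, 19.3+7.5] = [21.300,8.900,26.800]
diag = √(11.8²+15.5²+19.6²) = √763.65 = 27.634

min=[9.500,-6.600,7.200] max=[21.300,8.900,26.800] diag=27.634


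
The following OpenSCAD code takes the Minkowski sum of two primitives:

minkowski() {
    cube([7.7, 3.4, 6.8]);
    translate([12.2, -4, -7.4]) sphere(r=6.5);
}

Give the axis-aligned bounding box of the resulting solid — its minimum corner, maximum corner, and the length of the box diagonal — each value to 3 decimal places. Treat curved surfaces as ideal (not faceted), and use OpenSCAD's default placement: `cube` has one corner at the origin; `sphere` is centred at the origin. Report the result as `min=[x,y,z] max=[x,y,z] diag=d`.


A = translate([12.2, -4, -7.4]) sphere(r=6.5) → bbox [5.7,-10.5,-13.9] .. [18.7,2.5,-0.9]
B = cube([7.7, 3.4, 6.8]) → bbox [0,0,0] .. [7.7,3.4,6.8]
lo = A.lo+B.lo = [5.7+0, -10.5+0, -13.9+0] = [5.700,-10.500,-13.900]
hi = A.hi+B.hi = [18.7+7.7, 2.5+3.4, -0.9+6.8] = [26.400,5.900,5.900]
diag = √(20.7²+16.4²+19.8²) = √1089.49 = 33.007

min=[5.700,-10.500,-13.900] max=[26.400,5.900,5.900] diag=33.007


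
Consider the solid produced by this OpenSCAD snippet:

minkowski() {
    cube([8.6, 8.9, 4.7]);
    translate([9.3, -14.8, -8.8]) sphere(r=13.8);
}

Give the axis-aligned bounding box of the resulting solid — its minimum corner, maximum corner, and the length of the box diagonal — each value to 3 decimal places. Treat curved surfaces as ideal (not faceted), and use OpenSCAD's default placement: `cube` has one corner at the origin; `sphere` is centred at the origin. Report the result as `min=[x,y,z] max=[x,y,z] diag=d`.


A = translate([9.3, -14.8, -8.8]) sphere(r=13.8) → bbox [-4.5,-28.6,-22.6] .. [23.1,-1,5]
B = cube([8.6, 8.9, 4.7]) → bbox [0,0,0] .. [8.6,8.9,4.7]
lo = A.lo+B.lo = [-4.5+0, -28.6+0, -22.6+0] = [-4.500,-28.600,-22.600]
hi = A.hi+B.hi = [23.1+8.6, -1+8.9, 5+4.7] = [31.700,7.900,9.700]
diag = √(36.2²+36.5²+32.3²) = √3685.98 = 60.712

min=[-4.500,-28.600,-22.600] max=[31.700,7.900,9.700] diag=60.712


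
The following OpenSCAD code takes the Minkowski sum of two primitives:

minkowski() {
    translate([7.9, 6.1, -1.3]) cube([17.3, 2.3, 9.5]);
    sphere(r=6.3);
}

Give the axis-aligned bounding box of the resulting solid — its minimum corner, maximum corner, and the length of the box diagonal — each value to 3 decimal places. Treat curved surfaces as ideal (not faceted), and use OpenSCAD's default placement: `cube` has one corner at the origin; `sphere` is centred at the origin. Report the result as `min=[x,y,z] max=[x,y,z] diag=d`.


A = translate([7.9, 6.1, -1.3]) cube([17.3, 2.3, 9.5]) → bbox [7.9,6.1,-1.3] .. [25.2,8.4,8.2]
B = sphere(r=6.3) → bbox [-6.3,-6.3,-6.3] .. [6.3,6.3,6.3]
lo = A.lo+B.lo = [7.9-6.3, 6.1-6.3, -1.3-6.3] = [1.600,-0.200,-7.600]
hi = A.hi+B.hi = [25.2+6.3, 8.4+6.3, 8.2+6.3] = [31.500,14.700,14.500]
diag = √(29.9²+14.9²+22.1²) = √1604.43 = 40.055

min=[1.600,-0.200,-7.600] max=[31.500,14.700,14.500] diag=40.055
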